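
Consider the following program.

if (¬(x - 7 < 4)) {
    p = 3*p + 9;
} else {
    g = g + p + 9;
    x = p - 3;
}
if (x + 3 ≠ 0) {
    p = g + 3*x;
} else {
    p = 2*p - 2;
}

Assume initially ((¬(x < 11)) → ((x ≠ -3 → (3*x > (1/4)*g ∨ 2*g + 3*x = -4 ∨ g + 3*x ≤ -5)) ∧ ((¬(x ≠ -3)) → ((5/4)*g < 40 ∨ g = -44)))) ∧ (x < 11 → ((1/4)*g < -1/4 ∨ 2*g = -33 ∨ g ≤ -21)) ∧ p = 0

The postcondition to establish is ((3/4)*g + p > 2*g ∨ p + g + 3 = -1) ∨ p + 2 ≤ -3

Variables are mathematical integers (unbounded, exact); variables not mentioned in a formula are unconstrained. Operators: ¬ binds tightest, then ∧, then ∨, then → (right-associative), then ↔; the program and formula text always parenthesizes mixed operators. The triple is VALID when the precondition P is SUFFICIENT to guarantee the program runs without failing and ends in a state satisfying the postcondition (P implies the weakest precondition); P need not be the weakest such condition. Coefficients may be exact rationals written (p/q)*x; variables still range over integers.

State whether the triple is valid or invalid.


Working backward. After the program, the postcondition ((3/4)*g + p > 2*g ∨ p + g + 3 = -1) ∨ p + 2 ≤ -3 must hold; in canonical form it is p > (5/4)*g ∨ g + p = -4 ∨ p ≤ -5.
Then branch requires 3*x > (1/4)*g ∨ 2*g + 3*x = -4 ∨ g + 3*x ≤ -5; else branch requires 2*p > (5/4)*g + 2 ∨ g + 2*p = -2 ∨ 2*p ≤ -3.
Before the if: (x ≠ -3 → (3*x > (1/4)*g ∨ 2*g + 3*x = -4 ∨ g + 3*x ≤ -5)) ∧ ((¬(x ≠ -3)) → (2*p > (5/4)*g + 2 ∨ g + 2*p = -2 ∨ 2*p ≤ -3))
Then branch requires (x ≠ -3 → (3*x > (1/4)*g ∨ 2*g + 3*x = -4 ∨ g + 3*x ≤ -5)) ∧ ((¬(x ≠ -3)) → (6*p > (5/4)*g - 16 ∨ g + 6*p = -20 ∨ 6*p ≤ -21)); else branch requires (p ≠ 0 → ((11/4)*p > (1/4)*g + 45/4 ∨ 2*g + 5*p = -13 ∨ g + 4*p ≤ -5)) ∧ ((¬(p ≠ 0)) → ((3/4)*p > (5/4)*g + 53/4 ∨ g + 3*p = -11 ∨ 2*p ≤ -3)).
Before the if: ((¬(x < 11)) → ((x ≠ -3 → (3*x > (1/4)*g ∨ 2*g + 3*x = -4 ∨ g + 3*x ≤ -5)) ∧ ((¬(x ≠ -3)) → (6*p > (5/4)*g - 16 ∨ g + 6*p = -20 ∨ 6*p ≤ -21)))) ∧ (x < 11 → ((p ≠ 0 → ((11/4)*p > (1/4)*g + 45/4 ∨ 2*g + 5*p = -13 ∨ g + 4*p ≤ -5)) ∧ ((¬(p ≠ 0)) → ((3/4)*p > (5/4)*g + 53/4 ∨ g + 3*p = -11 ∨ 2*p ≤ -3))))
The weakest precondition is ((¬(x < 11)) → ((x ≠ -3 → (3*x > (1/4)*g ∨ 2*g + 3*x = -4 ∨ g + 3*x ≤ -5)) ∧ ((¬(x ≠ -3)) → (6*p > (5/4)*g - 16 ∨ g + 6*p = -20 ∨ 6*p ≤ -21)))) ∧ (x < 11 → ((p ≠ 0 → ((11/4)*p > (1/4)*g + 45/4 ∨ 2*g + 5*p = -13 ∨ g + 4*p ≤ -5)) ∧ ((¬(p ≠ 0)) → ((3/4)*p > (5/4)*g + 53/4 ∨ g + 3*p = -11 ∨ 2*p ≤ -3)))).
Check whether ((¬(x < 11)) → ((x ≠ -3 → (3*x > (1/4)*g ∨ 2*g + 3*x = -4 ∨ g + 3*x ≤ -5)) ∧ ((¬(x ≠ -3)) → ((5/4)*g < 40 ∨ g = -44)))) ∧ (x < 11 → ((1/4)*g < -1/4 ∨ 2*g = -33 ∨ g ≤ -21)) ∧ p = 0 implies it.
Countermodel: at the initial state g = -2, p = 0, x = -4, the precondition holds but the weakest precondition fails.
Answer: invalid


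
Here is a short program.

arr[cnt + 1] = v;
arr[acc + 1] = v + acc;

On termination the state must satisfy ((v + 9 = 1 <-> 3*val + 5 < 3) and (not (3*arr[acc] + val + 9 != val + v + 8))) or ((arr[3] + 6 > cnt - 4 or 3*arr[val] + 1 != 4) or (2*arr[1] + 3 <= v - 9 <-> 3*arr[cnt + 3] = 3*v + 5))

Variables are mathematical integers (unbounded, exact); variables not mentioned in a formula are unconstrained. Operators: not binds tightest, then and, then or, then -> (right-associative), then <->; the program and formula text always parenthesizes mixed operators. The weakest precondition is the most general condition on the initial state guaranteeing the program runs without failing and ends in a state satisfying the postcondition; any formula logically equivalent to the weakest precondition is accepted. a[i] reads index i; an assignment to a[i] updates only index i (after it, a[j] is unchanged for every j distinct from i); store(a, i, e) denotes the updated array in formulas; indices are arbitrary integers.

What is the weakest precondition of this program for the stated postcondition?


Working backward. After the program, the postcondition ((v + 9 = 1 <-> 3*val + 5 < 3) and (not (3*arr[acc] + val + 9 != val + v + 8))) or ((arr[3] + 6 > cnt - 4 or 3*arr[val] + 1 != 4) or (2*arr[1] + 3 <= v - 9 <-> 3*arr[cnt + 3] = 3*v + 5)) must hold; in canonical form it is ((v = -8 <-> 3*val < -2) and (not (3*arr[acc] != v - 1))) or arr[3] > cnt - 10 or 3*arr[val] != 3 or (2*arr[1] <= v - 12 <-> 3*arr[cnt + 3] = 3*v + 5).
Before arr[acc + 1] := v + acc: ((v = -8 <-> 3*val < -2) and (not (3*store(arr, acc + 1, acc + v)[acc] != v - 1))) or store(arr, acc + 1, acc + v)[3] > cnt - 10 or 3*store(arr, acc + 1, acc + v)[val] != 3 or (2*store(arr, acc + 1, acc + v)[1] <= v - 12 <-> 3*store(arr, acc + 1, acc + v)[cnt + 3] = 3*v + 5)
Before arr[cnt + 1] := v: ((v = -8 <-> 3*val < -2) and (not (3*store(store(arr, cnt + 1, v), acc + 1, acc + v)[acc] != v - 1))) or store(store(arr, cnt + 1, v), acc + 1, acc + v)[3] > cnt - 10 or 3*store(store(arr, cnt + 1, v), acc + 1, acc + v)[val] != 3 or (2*store(store(arr, cnt + 1, v), acc + 1, acc + v)[1] <= v - 12 <-> 3*store(store(arr, cnt + 1, v), acc + 1, acc + v)[cnt + 3] = 3*v + 5)
Answer: WP = ((v = -8 <-> 3*val < -2) and (not (3*store(store(arr, cnt + 1, v), acc + 1, acc + v)[acc] != v - 1))) or store(store(arr, cnt + 1, v), acc + 1, acc + v)[3] > cnt - 10 or 3*store(store(arr, cnt + 1, v), acc + 1, acc + v)[val] != 3 or (2*store(store(arr, cnt + 1, v), acc + 1, acc + v)[1] <= v - 12 <-> 3*store(store(arr, cnt + 1, v), acc + 1, acc + v)[cnt + 3] = 3*v + 5)


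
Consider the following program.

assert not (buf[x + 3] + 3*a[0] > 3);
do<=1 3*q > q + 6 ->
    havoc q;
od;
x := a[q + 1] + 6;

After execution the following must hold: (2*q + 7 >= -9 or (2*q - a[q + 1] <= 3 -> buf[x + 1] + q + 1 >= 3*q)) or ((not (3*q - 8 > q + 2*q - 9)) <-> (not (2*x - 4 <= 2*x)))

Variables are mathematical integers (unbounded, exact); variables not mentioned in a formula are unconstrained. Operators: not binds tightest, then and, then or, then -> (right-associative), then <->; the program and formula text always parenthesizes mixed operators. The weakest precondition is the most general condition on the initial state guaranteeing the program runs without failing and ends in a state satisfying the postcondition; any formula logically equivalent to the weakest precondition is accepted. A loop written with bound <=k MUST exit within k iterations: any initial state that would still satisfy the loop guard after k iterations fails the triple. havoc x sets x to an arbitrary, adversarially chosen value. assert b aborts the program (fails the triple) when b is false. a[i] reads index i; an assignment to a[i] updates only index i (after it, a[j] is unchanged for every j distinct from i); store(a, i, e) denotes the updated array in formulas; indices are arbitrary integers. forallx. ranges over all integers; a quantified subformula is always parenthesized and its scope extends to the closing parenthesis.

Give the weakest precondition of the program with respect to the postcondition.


Working backward. After the program, the postcondition (2*q + 7 >= -9 or (2*q - a[q + 1] <= 3 -> buf[x + 1] + q + 1 >= 3*q)) or ((not (3*q - 8 > q + 2*q - 9)) <-> (not (2*x - 4 <= 2*x))) must hold; in canonical form it is true.
Before x := a[q + 1] + 6: true
Before the loop (bound <=1), unroll the exhaustion recursion (WP_0 = exit-now case; WP_j = one more guarded iteration, up to j = 1):
  WP_0: not (2*q > 6)
  WP_1: 2*q > 6 -> (forall q_1. (not (2*q_1 > 6)))
So before the loop: 2*q > 6 -> (forall q_1. (not (2*q_1 > 6)))
Before assert not (buf[x + 3] + 3*a[0] > 3): (not (3*a[0] + buf[x + 3] > 3)) and (2*q > 6 -> (forall q_1. (not (2*q_1 > 6))))
Answer: WP = (not (3*a[0] + buf[x + 3] > 3)) and (2*q > 6 -> (forall q_1. (not (2*q_1 > 6))))


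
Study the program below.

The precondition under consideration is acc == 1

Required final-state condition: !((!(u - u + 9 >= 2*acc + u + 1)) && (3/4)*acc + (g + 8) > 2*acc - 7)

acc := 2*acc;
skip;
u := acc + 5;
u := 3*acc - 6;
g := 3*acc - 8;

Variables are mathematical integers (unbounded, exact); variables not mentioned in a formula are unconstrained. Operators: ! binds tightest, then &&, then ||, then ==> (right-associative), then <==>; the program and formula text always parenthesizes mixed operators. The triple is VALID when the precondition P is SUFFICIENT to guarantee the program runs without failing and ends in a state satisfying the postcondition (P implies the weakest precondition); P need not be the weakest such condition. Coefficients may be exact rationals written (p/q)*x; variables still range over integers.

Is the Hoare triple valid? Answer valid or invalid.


Working backward. After the program, the postcondition !((!(u - u + 9 >= 2*acc + u + 1)) && (3/4)*acc + (g + 8) > 2*acc - 7) must hold; in canonical form it is !((!(2*acc + u <= 8)) && g > (5/4)*acc - 15).
Before g := 3*acc - 8: !((!(2*acc + u <= 8)) && (7/4)*acc > -7)
Before u := 3*acc - 6: !((!(5*acc <= 14)) && (7/4)*acc > -7)
Before u := acc + 5: !((!(5*acc <= 14)) && (7/4)*acc > -7)
Before skip: !((!(5*acc <= 14)) && (7/4)*acc > -7)
Before acc := 2*acc: !((!(10*acc <= 14)) && (7/2)*acc > -7)
The weakest precondition is !((!(10*acc <= 14)) && (7/2)*acc > -7).
Check whether acc == 1 implies it.
Every state satisfying the precondition satisfies the weakest precondition: the implication holds.
Answer: valid


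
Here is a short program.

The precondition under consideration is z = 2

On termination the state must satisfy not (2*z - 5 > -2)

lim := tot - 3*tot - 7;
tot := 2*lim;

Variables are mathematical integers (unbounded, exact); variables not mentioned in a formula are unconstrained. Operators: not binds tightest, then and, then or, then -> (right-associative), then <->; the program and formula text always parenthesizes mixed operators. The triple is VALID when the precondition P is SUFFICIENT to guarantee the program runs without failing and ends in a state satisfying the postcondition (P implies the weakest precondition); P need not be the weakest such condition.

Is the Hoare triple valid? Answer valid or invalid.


Working backward. After the program, the postcondition not (2*z - 5 > -2) must hold; in canonical form it is not (2*z > 3).
Before tot := 2*lim: not (2*z > 3)
Before lim := tot - 3*tot - 7: not (2*z > 3)
The weakest precondition is not (2*z > 3).
Check whether z = 2 implies it.
Countermodel: at the initial state z = 2, the precondition holds but the weakest precondition fails.
Answer: invalid


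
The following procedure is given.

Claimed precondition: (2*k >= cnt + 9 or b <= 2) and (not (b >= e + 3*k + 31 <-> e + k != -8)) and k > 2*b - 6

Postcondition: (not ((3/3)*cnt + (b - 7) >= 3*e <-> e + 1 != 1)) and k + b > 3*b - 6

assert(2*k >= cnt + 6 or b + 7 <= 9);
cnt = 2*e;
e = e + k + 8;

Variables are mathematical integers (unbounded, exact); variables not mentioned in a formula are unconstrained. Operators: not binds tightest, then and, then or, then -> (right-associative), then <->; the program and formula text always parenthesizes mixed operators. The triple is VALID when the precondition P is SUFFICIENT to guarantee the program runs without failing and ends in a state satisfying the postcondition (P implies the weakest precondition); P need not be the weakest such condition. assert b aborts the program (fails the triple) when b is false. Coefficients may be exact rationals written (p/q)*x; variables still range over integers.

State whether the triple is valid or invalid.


Working backward. After the program, the postcondition (not ((3/3)*cnt + (b - 7) >= 3*e <-> e + 1 != 1)) and k + b > 3*b - 6 must hold; in canonical form it is (not (b + cnt >= 3*e + 7 <-> e != 0)) and k > 2*b - 6.
Before e := e + k + 8: (not (b + cnt >= 3*e + 3*k + 31 <-> e + k != -8)) and k > 2*b - 6
Before cnt := 2*e: (not (b >= e + 3*k + 31 <-> e + k != -8)) and k > 2*b - 6
Before assert 2*k >= cnt + 6 or b + 7 <= 9: (2*k >= cnt + 6 or b <= 2) and (not (b >= e + 3*k + 31 <-> e + k != -8)) and k > 2*b - 6
The weakest precondition is (2*k >= cnt + 6 or b <= 2) and (not (b >= e + 3*k + 31 <-> e + k != -8)) and k > 2*b - 6.
Check whether (2*k >= cnt + 9 or b <= 2) and (not (b >= e + 3*k + 31 <-> e + k != -8)) and k > 2*b - 6 implies it.
Every state satisfying the precondition satisfies the weakest precondition: the implication holds.
Answer: valid


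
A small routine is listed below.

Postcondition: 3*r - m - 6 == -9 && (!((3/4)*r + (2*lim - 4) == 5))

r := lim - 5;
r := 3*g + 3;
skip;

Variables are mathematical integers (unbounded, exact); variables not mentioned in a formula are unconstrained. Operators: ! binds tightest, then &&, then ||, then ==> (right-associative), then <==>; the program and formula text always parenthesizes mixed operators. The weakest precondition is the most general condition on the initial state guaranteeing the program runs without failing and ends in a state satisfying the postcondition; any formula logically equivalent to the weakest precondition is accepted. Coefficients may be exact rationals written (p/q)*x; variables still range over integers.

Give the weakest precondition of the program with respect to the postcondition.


Working backward. After the program, the postcondition 3*r - m - 6 == -9 && (!((3/4)*r + (2*lim - 4) == 5)) must hold; in canonical form it is 3*r == m - 3 && (!(2*lim + (3/4)*r == 9)).
Before skip: 3*r == m - 3 && (!(2*lim + (3/4)*r == 9))
Before r := 3*g + 3: 9*g == m - 12 && (!((9/4)*g + 2*lim == 27/4))
Before r := lim - 5: 9*g == m - 12 && (!((9/4)*g + 2*lim == 27/4))
Answer: WP = 9*g == m - 12 && (!((9/4)*g + 2*lim == 27/4))


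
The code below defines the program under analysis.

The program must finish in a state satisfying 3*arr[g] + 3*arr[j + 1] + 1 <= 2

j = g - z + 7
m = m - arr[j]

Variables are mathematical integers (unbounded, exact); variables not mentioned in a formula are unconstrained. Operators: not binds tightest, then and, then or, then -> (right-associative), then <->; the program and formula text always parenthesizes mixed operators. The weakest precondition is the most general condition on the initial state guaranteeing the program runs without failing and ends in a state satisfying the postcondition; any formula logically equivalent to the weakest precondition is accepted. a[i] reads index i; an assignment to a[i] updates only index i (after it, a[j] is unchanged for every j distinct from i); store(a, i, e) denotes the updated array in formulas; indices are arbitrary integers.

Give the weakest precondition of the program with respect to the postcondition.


Working backward. After the program, the postcondition 3*arr[g] + 3*arr[j + 1] + 1 <= 2 must hold; in canonical form it is 3*arr[j + 1] + 3*arr[g] <= 1.
Before m := m - arr[j]: 3*arr[j + 1] + 3*arr[g] <= 1
Before j := g - z + 7: 3*arr[g - z + 8] + 3*arr[g] <= 1
Answer: WP = 3*arr[g - z + 8] + 3*arr[g] <= 1


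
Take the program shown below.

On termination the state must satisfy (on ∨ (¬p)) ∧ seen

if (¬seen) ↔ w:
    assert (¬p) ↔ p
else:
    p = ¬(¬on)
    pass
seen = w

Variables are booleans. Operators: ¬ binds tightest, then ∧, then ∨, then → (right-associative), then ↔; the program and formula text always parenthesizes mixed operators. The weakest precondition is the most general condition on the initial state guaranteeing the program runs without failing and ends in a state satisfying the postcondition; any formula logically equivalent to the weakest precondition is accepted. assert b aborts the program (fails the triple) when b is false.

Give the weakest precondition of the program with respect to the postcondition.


Working backward. After the program, (on ∨ (¬p)) ∧ seen must hold.
Before seen := w: (on ∨ (¬p)) ∧ w
Then branch requires ((¬p) ↔ p) ∧ (on ∨ (¬p)) ∧ w; else branch requires w.
Before the if: (((¬seen) ↔ w) → (((¬p) ↔ p) ∧ (on ∨ (¬p)) ∧ w)) ∧ ((¬((¬seen) ↔ w)) → w)
Answer: WP = (((¬seen) ↔ w) → (((¬p) ↔ p) ∧ (on ∨ (¬p)) ∧ w)) ∧ ((¬((¬seen) ↔ w)) → w)


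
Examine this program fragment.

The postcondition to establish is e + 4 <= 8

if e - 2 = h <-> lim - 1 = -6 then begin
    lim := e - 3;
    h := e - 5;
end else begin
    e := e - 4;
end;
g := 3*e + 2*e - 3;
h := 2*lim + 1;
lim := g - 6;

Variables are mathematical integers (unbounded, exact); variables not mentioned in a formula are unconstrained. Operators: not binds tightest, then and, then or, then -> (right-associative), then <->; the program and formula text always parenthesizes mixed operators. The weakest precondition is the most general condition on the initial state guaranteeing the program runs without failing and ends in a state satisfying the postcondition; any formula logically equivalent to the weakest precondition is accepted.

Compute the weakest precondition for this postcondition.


Working backward. After the program, the postcondition e + 4 <= 8 must hold; in canonical form it is e <= 4.
Before lim := g - 6: e <= 4
Before h := 2*lim + 1: e <= 4
Before g := 3*e + 2*e - 3: e <= 4
Then branch requires e <= 4; else branch requires e <= 8.
Before the if: ((e = h + 2 <-> lim = -5) -> e <= 4) and ((not (e = h + 2 <-> lim = -5)) -> e <= 8)
Answer: WP = ((e = h + 2 <-> lim = -5) -> e <= 4) and ((not (e = h + 2 <-> lim = -5)) -> e <= 8)


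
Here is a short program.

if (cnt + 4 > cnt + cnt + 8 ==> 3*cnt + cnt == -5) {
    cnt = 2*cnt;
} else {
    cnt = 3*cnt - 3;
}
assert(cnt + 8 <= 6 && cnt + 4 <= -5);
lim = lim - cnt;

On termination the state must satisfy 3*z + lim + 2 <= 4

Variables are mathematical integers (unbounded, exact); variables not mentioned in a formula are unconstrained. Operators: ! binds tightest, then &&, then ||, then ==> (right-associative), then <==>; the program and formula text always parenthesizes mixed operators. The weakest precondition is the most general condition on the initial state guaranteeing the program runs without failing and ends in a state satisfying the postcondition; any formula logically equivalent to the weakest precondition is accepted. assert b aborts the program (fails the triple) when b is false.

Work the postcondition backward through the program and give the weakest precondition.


Working backward. After the program, the postcondition 3*z + lim + 2 <= 4 must hold; in canonical form it is lim + 3*z <= 2.
Before lim := lim - cnt: lim + 3*z <= cnt + 2
Before assert cnt + 8 <= 6 && cnt + 4 <= -5: cnt <= -2 && cnt <= -9 && lim + 3*z <= cnt + 2
Then branch requires 2*cnt <= -2 && 2*cnt <= -9 && lim + 3*z <= 2*cnt + 2; else branch requires 3*cnt <= 1 && 3*cnt <= -6 && lim + 3*z <= 3*cnt - 1.
Before the if: ((cnt < -4 ==> 4*cnt == -5) ==> (2*cnt <= -2 && 2*cnt <= -9 && lim + 3*z <= 2*cnt + 2)) && ((!(cnt < -4 ==> 4*cnt == -5)) ==> (3*cnt <= 1 && 3*cnt <= -6 && lim + 3*z <= 3*cnt - 1))
Answer: WP = ((cnt < -4 ==> 4*cnt == -5) ==> (2*cnt <= -2 && 2*cnt <= -9 && lim + 3*z <= 2*cnt + 2)) && ((!(cnt < -4 ==> 4*cnt == -5)) ==> (3*cnt <= 1 && 3*cnt <= -6 && lim + 3*z <= 3*cnt - 1))


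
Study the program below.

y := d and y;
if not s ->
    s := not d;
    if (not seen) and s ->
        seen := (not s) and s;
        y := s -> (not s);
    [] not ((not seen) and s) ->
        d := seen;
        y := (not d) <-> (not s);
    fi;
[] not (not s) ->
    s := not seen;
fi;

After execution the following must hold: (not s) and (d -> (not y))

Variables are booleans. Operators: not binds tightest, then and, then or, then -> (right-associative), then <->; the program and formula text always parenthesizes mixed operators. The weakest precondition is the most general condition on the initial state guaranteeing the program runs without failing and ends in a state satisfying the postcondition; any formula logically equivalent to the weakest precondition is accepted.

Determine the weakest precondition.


Working backward. After the program, (not s) and (d -> (not y)) must hold.
Then branch requires (((not seen) and (not d)) -> (d and (d -> (not ((not d) -> d))))) and ((not ((not seen) and (not d))) -> (d and (seen -> (not ((not seen) <-> d))))); else branch requires seen and (d -> (not y)).
Before the if: ((not s) -> ((((not seen) and (not d)) -> (d and (d -> (not ((not d) -> d))))) and ((not ((not seen) and (not d))) -> (d and (seen -> (not ((not seen) <-> d))))))) and (s -> (seen and (d -> (not y))))
Before y := d and y: ((not s) -> ((((not seen) and (not d)) -> (d and (d -> (not ((not d) -> d))))) and ((not ((not seen) and (not d))) -> (d and (seen -> (not ((not seen) <-> d))))))) and (s -> (seen and (d -> (not (d and y)))))
Answer: WP = ((not s) -> ((((not seen) and (not d)) -> (d and (d -> (not ((not d) -> d))))) and ((not ((not seen) and (not d))) -> (d and (seen -> (not ((not seen) <-> d))))))) and (s -> (seen and (d -> (not (d and y)))))


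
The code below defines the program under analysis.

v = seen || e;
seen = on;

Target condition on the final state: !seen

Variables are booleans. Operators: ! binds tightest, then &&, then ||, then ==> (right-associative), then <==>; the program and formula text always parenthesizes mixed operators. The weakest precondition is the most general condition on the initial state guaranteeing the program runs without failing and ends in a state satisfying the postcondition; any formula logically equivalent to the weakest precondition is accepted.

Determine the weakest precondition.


Working backward. After the program, !seen must hold.
Before seen := on: !on
Before v := seen || e: !on
Answer: WP = !on


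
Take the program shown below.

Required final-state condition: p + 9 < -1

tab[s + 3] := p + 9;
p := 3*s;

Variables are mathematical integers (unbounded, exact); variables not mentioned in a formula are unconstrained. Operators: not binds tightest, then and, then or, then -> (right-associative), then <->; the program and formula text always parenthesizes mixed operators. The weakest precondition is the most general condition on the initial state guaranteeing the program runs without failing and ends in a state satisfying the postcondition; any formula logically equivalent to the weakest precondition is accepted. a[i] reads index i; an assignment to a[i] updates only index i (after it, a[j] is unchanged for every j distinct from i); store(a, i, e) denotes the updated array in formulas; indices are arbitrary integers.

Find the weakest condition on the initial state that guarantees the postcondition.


Working backward. After the program, the postcondition p + 9 < -1 must hold; in canonical form it is p < -10.
Before p := 3*s: 3*s < -10
Before tab[s + 3] := p + 9: 3*s < -10
Answer: WP = 3*s < -10


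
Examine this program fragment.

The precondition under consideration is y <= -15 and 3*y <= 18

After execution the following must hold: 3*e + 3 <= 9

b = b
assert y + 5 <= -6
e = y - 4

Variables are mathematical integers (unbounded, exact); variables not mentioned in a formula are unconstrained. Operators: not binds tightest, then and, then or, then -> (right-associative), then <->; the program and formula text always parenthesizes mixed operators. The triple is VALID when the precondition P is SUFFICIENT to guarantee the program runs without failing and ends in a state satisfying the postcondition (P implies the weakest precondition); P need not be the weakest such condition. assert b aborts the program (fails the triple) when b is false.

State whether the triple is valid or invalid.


Working backward. After the program, the postcondition 3*e + 3 <= 9 must hold; in canonical form it is 3*e <= 6.
Before e := y - 4: 3*y <= 18
Before assert y + 5 <= -6: y <= -11 and 3*y <= 18
Before b := b: y <= -11 and 3*y <= 18
The weakest precondition is y <= -11 and 3*y <= 18.
Check whether y <= -15 and 3*y <= 18 implies it.
Every state satisfying the precondition satisfies the weakest precondition: the implication holds.
Answer: valid


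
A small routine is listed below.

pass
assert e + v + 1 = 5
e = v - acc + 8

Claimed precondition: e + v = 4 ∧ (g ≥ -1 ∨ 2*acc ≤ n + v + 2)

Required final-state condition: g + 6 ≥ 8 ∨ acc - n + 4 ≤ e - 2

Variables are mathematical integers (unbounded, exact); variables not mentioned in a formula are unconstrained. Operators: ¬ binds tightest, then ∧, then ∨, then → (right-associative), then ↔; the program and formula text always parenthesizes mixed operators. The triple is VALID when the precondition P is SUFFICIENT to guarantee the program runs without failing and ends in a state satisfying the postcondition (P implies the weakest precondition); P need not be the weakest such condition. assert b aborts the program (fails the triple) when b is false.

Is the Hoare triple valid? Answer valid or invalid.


Working backward. After the program, the postcondition g + 6 ≥ 8 ∨ acc - n + 4 ≤ e - 2 must hold; in canonical form it is g ≥ 2 ∨ acc ≤ e + n - 6.
Before e := v - acc + 8: g ≥ 2 ∨ 2*acc ≤ n + v + 2
Before assert e + v + 1 = 5: e + v = 4 ∧ (g ≥ 2 ∨ 2*acc ≤ n + v + 2)
Before skip: e + v = 4 ∧ (g ≥ 2 ∨ 2*acc ≤ n + v + 2)
The weakest precondition is e + v = 4 ∧ (g ≥ 2 ∨ 2*acc ≤ n + v + 2).
Check whether e + v = 4 ∧ (g ≥ -1 ∨ 2*acc ≤ n + v + 2) implies it.
Countermodel: at the initial state acc = 0, e = 4, g = -1, n = -3, v = 0, the precondition holds but the weakest precondition fails.
Answer: invalid


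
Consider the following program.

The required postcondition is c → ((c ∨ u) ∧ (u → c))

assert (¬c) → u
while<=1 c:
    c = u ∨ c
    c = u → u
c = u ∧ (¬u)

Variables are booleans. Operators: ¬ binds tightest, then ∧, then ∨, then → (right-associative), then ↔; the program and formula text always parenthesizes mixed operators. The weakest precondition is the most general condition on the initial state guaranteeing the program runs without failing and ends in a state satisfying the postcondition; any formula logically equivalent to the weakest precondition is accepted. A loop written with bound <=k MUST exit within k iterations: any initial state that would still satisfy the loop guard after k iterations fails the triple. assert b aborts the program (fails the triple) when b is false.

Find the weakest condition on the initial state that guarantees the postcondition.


Working backward. After the program, c → ((c ∨ u) ∧ (u → c)) must hold.
Before c := u ∧ (¬u): true
Before the loop (bound <=1), unroll the exhaustion recursion (WP_0 = exit-now case; WP_j = one more guarded iteration, up to j = 1):
  WP_0: ¬c
  WP_1: ¬c
So before the loop: ¬c
Before assert (¬c) → u: ((¬c) → u) ∧ (¬c)
Answer: WP = ((¬c) → u) ∧ (¬c)


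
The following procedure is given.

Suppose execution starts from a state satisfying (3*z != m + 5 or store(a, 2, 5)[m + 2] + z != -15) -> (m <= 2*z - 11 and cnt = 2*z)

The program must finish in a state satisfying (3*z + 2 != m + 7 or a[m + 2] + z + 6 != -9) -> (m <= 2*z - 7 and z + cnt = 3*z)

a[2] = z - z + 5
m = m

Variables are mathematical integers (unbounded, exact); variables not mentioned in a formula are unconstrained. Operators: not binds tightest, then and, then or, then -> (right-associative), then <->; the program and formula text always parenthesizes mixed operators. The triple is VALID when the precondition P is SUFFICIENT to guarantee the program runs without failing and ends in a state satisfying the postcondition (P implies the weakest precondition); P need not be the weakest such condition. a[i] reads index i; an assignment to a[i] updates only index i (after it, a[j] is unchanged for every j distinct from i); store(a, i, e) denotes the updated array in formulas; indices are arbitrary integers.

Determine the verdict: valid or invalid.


Working backward. After the program, the postcondition (3*z + 2 != m + 7 or a[m + 2] + z + 6 != -9) -> (m <= 2*z - 7 and z + cnt = 3*z) must hold; in canonical form it is (3*z != m + 5 or a[m + 2] + z != -15) -> (m <= 2*z - 7 and cnt = 2*z).
Before m := m: (3*z != m + 5 or a[m + 2] + z != -15) -> (m <= 2*z - 7 and cnt = 2*z)
Before a[2] := z - z + 5: (3*z != m + 5 or store(a, 2, 5)[m + 2] + z != -15) -> (m <= 2*z - 7 and cnt = 2*z)
The weakest precondition is (3*z != m + 5 or store(a, 2, 5)[m + 2] + z != -15) -> (m <= 2*z - 7 and cnt = 2*z).
Check whether (3*z != m + 5 or store(a, 2, 5)[m + 2] + z != -15) -> (m <= 2*z - 11 and cnt = 2*z) implies it.
Every state satisfying the precondition satisfies the weakest precondition: the implication holds.
Answer: valid


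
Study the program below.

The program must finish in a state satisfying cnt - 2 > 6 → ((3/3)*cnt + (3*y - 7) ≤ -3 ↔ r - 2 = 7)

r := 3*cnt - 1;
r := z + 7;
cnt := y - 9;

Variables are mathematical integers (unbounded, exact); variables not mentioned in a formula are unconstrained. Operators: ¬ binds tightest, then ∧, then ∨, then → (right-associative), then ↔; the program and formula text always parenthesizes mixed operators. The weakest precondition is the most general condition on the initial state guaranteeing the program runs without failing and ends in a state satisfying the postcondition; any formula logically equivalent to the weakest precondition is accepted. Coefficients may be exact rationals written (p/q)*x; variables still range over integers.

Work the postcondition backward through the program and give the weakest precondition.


Working backward. After the program, the postcondition cnt - 2 > 6 → ((3/3)*cnt + (3*y - 7) ≤ -3 ↔ r - 2 = 7) must hold; in canonical form it is cnt > 8 → (cnt + 3*y ≤ 4 ↔ r = 9).
Before cnt := y - 9: y > 17 → (4*y ≤ 13 ↔ r = 9)
Before r := z + 7: y > 17 → (4*y ≤ 13 ↔ z = 2)
Before r := 3*cnt - 1: y > 17 → (4*y ≤ 13 ↔ z = 2)
Answer: WP = y > 17 → (4*y ≤ 13 ↔ z = 2)


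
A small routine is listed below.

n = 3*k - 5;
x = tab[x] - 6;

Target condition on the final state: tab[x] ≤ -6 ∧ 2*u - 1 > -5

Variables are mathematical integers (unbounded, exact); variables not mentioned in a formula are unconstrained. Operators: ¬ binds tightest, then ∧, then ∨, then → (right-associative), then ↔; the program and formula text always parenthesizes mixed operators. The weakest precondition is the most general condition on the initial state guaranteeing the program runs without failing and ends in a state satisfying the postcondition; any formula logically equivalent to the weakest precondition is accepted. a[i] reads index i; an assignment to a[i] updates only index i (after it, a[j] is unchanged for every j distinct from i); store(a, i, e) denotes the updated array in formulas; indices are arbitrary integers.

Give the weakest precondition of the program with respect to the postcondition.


Working backward. After the program, the postcondition tab[x] ≤ -6 ∧ 2*u - 1 > -5 must hold; in canonical form it is tab[x] ≤ -6 ∧ 2*u > -4.
Before x := tab[x] - 6: tab[tab[x] - 6] ≤ -6 ∧ 2*u > -4
Before n := 3*k - 5: tab[tab[x] - 6] ≤ -6 ∧ 2*u > -4
Answer: WP = tab[tab[x] - 6] ≤ -6 ∧ 2*u > -4


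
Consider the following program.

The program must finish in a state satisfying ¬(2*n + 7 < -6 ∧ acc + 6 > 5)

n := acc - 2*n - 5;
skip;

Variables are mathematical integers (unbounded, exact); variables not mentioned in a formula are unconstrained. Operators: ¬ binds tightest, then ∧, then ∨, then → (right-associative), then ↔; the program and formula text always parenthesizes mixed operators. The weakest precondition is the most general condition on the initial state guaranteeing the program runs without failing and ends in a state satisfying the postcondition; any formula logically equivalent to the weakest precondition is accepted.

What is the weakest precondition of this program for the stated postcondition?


Working backward. After the program, the postcondition ¬(2*n + 7 < -6 ∧ acc + 6 > 5) must hold; in canonical form it is ¬(2*n < -13 ∧ acc > -1).
Before skip: ¬(2*n < -13 ∧ acc > -1)
Before n := acc - 2*n - 5: ¬(2*acc < 4*n - 3 ∧ acc > -1)
Answer: WP = ¬(2*acc < 4*n - 3 ∧ acc > -1)


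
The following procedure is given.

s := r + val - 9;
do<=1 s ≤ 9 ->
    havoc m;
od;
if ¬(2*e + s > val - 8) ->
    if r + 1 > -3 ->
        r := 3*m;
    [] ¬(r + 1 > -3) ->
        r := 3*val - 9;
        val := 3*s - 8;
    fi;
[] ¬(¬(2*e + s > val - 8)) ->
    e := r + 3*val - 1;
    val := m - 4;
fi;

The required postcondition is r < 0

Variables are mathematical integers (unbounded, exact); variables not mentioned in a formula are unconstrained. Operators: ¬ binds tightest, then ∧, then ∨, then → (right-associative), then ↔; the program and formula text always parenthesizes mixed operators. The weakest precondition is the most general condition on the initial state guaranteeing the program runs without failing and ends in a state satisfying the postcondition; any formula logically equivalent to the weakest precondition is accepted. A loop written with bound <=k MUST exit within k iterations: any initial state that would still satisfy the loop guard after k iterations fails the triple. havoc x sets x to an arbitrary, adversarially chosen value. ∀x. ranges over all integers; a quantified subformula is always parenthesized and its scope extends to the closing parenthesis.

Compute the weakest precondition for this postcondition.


Working backward. After the program, r < 0 must hold.
Then branch requires (r > -4 → 3*m < 0) ∧ ((¬(r > -4)) → 3*val < 9); else branch requires r < 0.
Before the if: ((¬(2*e + s > val - 8)) → ((r > -4 → 3*m < 0) ∧ ((¬(r > -4)) → 3*val < 9))) ∧ (2*e + s > val - 8 → r < 0)
Before the loop (bound <=1), unroll the exhaustion recursion (WP_0 = exit-now case; WP_j = one more guarded iteration, up to j = 1):
  WP_0: (¬(s ≤ 9)) ∧ ((¬(2*e + s > val - 8)) → ((r > -4 → 3*m < 0) ∧ ((¬(r > -4)) → 3*val < 9))) ∧ (2*e + s > val - 8 → r < 0)
  WP_1: (s ≤ 9 → (∀m_1. ((¬(s ≤ 9)) ∧ ((¬(2*e + s > val - 8)) → ((r > -4 → 3*m_1 < 0) ∧ ((¬(r > -4)) → 3*val < 9))) ∧ (2*e + s > val - 8 → r < 0)))) ∧ ((¬(s ≤ 9)) → (((¬(2*e + s > val - 8)) → ((r > -4 → 3*m < 0) ∧ ((¬(r > -4)) → 3*val < 9))) ∧ (2*e + s > val - 8 → r < 0)))
So before the loop: (s ≤ 9 → (∀m_1. ((¬(s ≤ 9)) ∧ ((¬(2*e + s > val - 8)) → ((r > -4 → 3*m_1 < 0) ∧ ((¬(r > -4)) → 3*val < 9))) ∧ (2*e + s > val - 8 → r < 0)))) ∧ ((¬(s ≤ 9)) → (((¬(2*e + s > val - 8)) → ((r > -4 → 3*m < 0) ∧ ((¬(r > -4)) → 3*val < 9))) ∧ (2*e + s > val - 8 → r < 0)))
Before s := r + val - 9: (r + val ≤ 18 → (∀m_1. ((¬(r + val ≤ 18)) ∧ ((¬(2*e + r > 1)) → ((r > -4 → 3*m_1 < 0) ∧ ((¬(r > -4)) → 3*val < 9))) ∧ (2*e + r > 1 → r < 0)))) ∧ ((¬(r + val ≤ 18)) → (((¬(2*e + r > 1)) → ((r > -4 → 3*m < 0) ∧ ((¬(r > -4)) → 3*val < 9))) ∧ (2*e + r > 1 → r < 0)))
Answer: WP = (r + val ≤ 18 → (∀m_1. ((¬(r + val ≤ 18)) ∧ ((¬(2*e + r > 1)) → ((r > -4 → 3*m_1 < 0) ∧ ((¬(r > -4)) → 3*val < 9))) ∧ (2*e + r > 1 → r < 0)))) ∧ ((¬(r + val ≤ 18)) → (((¬(2*e + r > 1)) → ((r > -4 → 3*m < 0) ∧ ((¬(r > -4)) → 3*val < 9))) ∧ (2*e + r > 1 → r < 0)))


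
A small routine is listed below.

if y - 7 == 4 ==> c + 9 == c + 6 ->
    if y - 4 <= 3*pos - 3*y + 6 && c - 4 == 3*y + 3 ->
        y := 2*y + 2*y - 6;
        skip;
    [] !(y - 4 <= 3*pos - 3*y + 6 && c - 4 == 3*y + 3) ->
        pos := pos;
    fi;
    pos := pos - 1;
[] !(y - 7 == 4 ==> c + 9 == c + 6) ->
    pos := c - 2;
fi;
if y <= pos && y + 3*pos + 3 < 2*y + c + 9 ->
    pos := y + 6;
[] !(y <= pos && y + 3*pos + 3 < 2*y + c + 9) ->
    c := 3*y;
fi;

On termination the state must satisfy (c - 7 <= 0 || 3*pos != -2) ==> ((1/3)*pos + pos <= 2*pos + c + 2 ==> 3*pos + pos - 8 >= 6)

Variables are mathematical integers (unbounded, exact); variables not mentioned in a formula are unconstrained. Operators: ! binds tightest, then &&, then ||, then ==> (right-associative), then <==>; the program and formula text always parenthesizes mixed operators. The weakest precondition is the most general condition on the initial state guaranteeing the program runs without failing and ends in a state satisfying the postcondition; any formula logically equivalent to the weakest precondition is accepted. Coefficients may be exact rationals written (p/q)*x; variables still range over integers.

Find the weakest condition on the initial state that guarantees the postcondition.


Working backward. After the program, the postcondition (c - 7 <= 0 || 3*pos != -2) ==> ((1/3)*pos + pos <= 2*pos + c + 2 ==> 3*pos + pos - 8 >= 6) must hold; in canonical form it is (c <= 7 || 3*pos != -2) ==> (c + (2/3)*pos >= -2 ==> 4*pos >= 14).
Then branch requires (c <= 7 || 3*y != -20) ==> (c + (2/3)*y >= -6 ==> 4*y >= -10); else branch requires (3*y <= 7 || 3*pos != -2) ==> ((2/3)*pos + 3*y >= -2 ==> 4*pos >= 14).
Before the if: ((y <= pos && 3*pos < c + y + 6) ==> ((c <= 7 || 3*y != -20) ==> (c + (2/3)*y >= -6 ==> 4*y >= -10))) && ((!(y <= pos && 3*pos < c + y + 6)) ==> ((3*y <= 7 || 3*pos != -2) ==> ((2/3)*pos + 3*y >= -2 ==> 4*pos >= 14)))
Then branch requires ((4*y <= 3*pos + 10 && c == 3*y + 7) ==> (((4*y <= pos + 5 && 3*pos < c + 4*y + 3) ==> ((c <= 7 || 12*y != -2) ==> (c + (8/3)*y >= -2 ==> 16*y >= 14))) && ((!(4*y <= pos + 5 && 3*pos < c + 4*y + 3)) ==> ((12*y <= 25 || 3*pos != 1) ==> ((2/3)*pos + 12*y >= 50/3 ==> 4*pos >= 18))))) && ((!(4*y <= 3*pos + 10 && c == 3*y + 7)) ==> (((y <= pos - 1 && 3*pos < c + y + 9) ==> ((c <= 7 || 3*y != -20) ==> (c + (2/3)*y >= -6 ==> 4*y >= -10))) && ((!(y <= pos - 1 && 3*pos < c + y + 9)) ==> ((3*y <= 7 || 3*pos != 1) ==> ((2/3)*pos + 3*y >= -4/3 ==> 4*pos >= 18))))); else branch requires ((y <= c - 2 && 2*c < y + 12) ==> ((c <= 7 || 3*y != -20) ==> (c + (2/3)*y >= -6 ==> 4*y >= -10))) && ((!(y <= c - 2 && 2*c < y + 12)) ==> ((3*y <= 7 || 3*c != 4) ==> ((2/3)*c + 3*y >= -2/3 ==> 4*c >= 22))).
Before the if: ((!(y == 11)) ==> (((4*y <= 3*pos + 10 && c == 3*y + 7) ==> (((4*y <= pos + 5 && 3*pos < c + 4*y + 3) ==> ((c <= 7 || 12*y != -2) ==> (c + (8/3)*y >= -2 ==> 16*y >= 14))) && ((!(4*y <= pos + 5 && 3*pos < c + 4*y + 3)) ==> ((12*y <= 25 || 3*pos != 1) ==> ((2/3)*pos + 12*y >= 50/3 ==> 4*pos >= 18))))) && ((!(4*y <= 3*pos + 10 && c == 3*y + 7)) ==> (((y <= pos - 1 && 3*pos < c + y + 9) ==> ((c <= 7 || 3*y != -20) ==> (c + (2/3)*y >= -6 ==> 4*y >= -10))) && ((!(y <= pos - 1 && 3*pos < c + y + 9)) ==> ((3*y <= 7 || 3*pos != 1) ==> ((2/3)*pos + 3*y >= -4/3 ==> 4*pos >= 18))))))) && (y == 11 ==> (((y <= c - 2 && 2*c < y + 12) ==> ((c <= 7 || 3*y != -20) ==> (c + (2/3)*y >= -6 ==> 4*y >= -10))) && ((!(y <= c - 2 && 2*c < y + 12)) ==> ((3*y <= 7 || 3*c != 4) ==> ((2/3)*c + 3*y >= -2/3 ==> 4*c >= 22)))))
Answer: WP = ((!(y == 11)) ==> (((4*y <= 3*pos + 10 && c == 3*y + 7) ==> (((4*y <= pos + 5 && 3*pos < c + 4*y + 3) ==> ((c <= 7 || 12*y != -2) ==> (c + (8/3)*y >= -2 ==> 16*y >= 14))) && ((!(4*y <= pos + 5 && 3*pos < c + 4*y + 3)) ==> ((12*y <= 25 || 3*pos != 1) ==> ((2/3)*pos + 12*y >= 50/3 ==> 4*pos >= 18))))) && ((!(4*y <= 3*pos + 10 && c == 3*y + 7)) ==> (((y <= pos - 1 && 3*pos < c + y + 9) ==> ((c <= 7 || 3*y != -20) ==> (c + (2/3)*y >= -6 ==> 4*y >= -10))) && ((!(y <= pos - 1 && 3*pos < c + y + 9)) ==> ((3*y <= 7 || 3*pos != 1) ==> ((2/3)*pos + 3*y >= -4/3 ==> 4*pos >= 18))))))) && (y == 11 ==> (((y <= c - 2 && 2*c < y + 12) ==> ((c <= 7 || 3*y != -20) ==> (c + (2/3)*y >= -6 ==> 4*y >= -10))) && ((!(y <= c - 2 && 2*c < y + 12)) ==> ((3*y <= 7 || 3*c != 4) ==> ((2/3)*c + 3*y >= -2/3 ==> 4*c >= 22)))))


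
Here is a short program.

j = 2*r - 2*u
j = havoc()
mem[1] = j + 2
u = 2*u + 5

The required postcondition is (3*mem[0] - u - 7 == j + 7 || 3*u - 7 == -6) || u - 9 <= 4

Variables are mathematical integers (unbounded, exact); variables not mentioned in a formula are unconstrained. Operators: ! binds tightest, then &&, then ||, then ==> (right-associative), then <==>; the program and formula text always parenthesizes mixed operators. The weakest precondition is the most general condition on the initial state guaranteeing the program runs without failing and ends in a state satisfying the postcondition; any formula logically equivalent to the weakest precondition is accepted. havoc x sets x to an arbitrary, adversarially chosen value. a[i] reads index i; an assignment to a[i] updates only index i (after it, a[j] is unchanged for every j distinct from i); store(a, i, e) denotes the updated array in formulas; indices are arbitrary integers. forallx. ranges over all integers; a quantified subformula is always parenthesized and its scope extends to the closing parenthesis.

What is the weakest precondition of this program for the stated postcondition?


Working backward. After the program, the postcondition (3*mem[0] - u - 7 == j + 7 || 3*u - 7 == -6) || u - 9 <= 4 must hold; in canonical form it is 3*mem[0] == j + u + 14 || 3*u == 1 || u <= 13.
Before u := 2*u + 5: 3*mem[0] == j + 2*u + 19 || 6*u == -14 || 2*u <= 8
Before mem[1] := j + 2: 3*mem[0] == j + 2*u + 19 || 6*u == -14 || 2*u <= 8
Before havoc j: forall j_1. (3*mem[0] == j_1 + 2*u + 19 || 6*u == -14 || 2*u <= 8)
Before j := 2*r - 2*u: forall j_1. (3*mem[0] == j_1 + 2*u + 19 || 6*u == -14 || 2*u <= 8)
Answer: WP = forall j_1. (3*mem[0] == j_1 + 2*u + 19 || 6*u == -14 || 2*u <= 8)
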